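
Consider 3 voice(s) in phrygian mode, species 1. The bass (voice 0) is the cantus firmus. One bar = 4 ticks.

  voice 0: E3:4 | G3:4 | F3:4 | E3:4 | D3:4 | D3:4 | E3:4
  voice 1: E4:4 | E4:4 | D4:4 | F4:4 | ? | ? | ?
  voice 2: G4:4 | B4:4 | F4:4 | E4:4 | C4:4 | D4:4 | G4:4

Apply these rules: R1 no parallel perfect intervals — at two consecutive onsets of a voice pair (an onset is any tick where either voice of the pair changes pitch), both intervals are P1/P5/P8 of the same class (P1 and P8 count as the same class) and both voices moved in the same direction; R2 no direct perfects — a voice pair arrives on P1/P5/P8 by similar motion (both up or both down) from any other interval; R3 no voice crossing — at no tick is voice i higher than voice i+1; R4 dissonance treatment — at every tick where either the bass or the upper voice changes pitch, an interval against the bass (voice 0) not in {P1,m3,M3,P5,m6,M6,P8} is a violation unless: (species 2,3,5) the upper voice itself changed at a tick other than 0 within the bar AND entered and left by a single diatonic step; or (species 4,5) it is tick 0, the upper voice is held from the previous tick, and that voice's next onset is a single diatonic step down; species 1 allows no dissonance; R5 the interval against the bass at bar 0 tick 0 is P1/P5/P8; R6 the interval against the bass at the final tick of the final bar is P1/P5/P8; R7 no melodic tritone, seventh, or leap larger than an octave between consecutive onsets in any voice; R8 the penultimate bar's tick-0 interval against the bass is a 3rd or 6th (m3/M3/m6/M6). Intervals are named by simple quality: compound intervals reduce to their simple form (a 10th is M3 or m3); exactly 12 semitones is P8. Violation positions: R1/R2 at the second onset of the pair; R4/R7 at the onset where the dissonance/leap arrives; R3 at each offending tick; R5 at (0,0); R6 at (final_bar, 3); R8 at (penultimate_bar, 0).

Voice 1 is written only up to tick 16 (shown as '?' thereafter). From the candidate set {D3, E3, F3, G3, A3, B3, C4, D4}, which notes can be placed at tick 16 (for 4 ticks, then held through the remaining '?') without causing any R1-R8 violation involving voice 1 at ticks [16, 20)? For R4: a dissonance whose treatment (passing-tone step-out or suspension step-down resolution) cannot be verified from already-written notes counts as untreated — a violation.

{}

D3: violates R2,R7
E3: violates R4,R7
F3: violates R2
G3: violates R4,R7
A3: violates R2
B3: violates R7
C4: violates R2,R4
D4: violates R2,R3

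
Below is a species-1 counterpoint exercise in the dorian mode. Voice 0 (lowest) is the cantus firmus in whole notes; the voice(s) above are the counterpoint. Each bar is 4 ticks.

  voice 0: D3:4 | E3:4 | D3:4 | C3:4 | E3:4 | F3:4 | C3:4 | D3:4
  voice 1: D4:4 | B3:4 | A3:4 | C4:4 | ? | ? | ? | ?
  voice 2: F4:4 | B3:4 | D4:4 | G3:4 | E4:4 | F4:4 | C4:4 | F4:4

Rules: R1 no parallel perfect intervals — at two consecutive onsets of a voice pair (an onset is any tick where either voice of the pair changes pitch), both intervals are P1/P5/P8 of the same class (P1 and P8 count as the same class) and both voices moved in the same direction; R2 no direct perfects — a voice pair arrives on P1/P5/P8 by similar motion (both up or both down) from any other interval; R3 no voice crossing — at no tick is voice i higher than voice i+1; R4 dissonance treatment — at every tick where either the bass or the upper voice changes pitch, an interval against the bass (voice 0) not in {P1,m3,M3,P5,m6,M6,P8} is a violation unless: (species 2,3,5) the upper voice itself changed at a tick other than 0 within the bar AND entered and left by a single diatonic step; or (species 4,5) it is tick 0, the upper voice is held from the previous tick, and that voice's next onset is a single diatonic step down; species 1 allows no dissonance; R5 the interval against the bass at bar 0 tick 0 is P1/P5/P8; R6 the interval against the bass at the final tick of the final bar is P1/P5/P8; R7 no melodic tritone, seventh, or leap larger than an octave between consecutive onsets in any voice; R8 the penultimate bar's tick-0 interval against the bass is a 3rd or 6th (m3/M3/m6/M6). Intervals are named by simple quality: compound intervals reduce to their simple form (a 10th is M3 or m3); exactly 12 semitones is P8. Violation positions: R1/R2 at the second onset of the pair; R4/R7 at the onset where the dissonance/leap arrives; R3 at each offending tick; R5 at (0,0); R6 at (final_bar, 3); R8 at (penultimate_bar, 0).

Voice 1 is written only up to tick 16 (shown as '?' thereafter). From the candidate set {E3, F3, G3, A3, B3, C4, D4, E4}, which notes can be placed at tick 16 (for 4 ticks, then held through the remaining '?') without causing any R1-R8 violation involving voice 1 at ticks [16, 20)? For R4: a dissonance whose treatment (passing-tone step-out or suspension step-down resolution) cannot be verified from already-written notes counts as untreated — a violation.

{B3, C4, E3, G3}

E3: legal
F3: violates R4
G3: legal
A3: violates R4
B3: legal
C4: legal
D4: violates R4
E4: violates R1,R2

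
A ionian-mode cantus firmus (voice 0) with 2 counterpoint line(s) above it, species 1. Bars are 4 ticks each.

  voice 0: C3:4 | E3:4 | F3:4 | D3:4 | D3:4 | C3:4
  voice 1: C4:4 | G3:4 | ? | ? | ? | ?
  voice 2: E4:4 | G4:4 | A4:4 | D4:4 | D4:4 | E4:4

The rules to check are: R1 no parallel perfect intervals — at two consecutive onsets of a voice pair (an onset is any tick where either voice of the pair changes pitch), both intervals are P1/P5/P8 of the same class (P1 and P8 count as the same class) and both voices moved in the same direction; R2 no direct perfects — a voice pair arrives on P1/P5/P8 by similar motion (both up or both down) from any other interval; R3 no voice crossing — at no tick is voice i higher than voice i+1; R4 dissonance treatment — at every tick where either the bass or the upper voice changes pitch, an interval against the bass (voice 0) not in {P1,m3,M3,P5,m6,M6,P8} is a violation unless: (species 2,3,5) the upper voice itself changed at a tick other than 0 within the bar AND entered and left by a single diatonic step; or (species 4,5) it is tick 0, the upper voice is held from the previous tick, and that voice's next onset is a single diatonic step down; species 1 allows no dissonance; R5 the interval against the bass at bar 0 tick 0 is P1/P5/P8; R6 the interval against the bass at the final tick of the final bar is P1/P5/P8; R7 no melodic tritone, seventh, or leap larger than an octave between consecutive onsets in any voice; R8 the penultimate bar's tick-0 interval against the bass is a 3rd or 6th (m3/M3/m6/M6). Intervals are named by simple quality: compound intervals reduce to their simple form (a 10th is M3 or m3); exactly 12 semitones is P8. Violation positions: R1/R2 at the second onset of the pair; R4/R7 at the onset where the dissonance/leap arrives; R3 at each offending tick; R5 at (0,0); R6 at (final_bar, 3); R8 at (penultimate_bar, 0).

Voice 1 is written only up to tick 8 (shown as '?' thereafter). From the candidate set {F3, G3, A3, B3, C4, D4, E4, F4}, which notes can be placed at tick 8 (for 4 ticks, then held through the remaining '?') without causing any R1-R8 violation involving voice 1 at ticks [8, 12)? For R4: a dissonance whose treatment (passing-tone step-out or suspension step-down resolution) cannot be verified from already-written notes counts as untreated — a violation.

F3: legal
G3: violates R4
A3: violates R1
B3: violates R4
C4: violates R2
D4: violates R2
E4: violates R4
F4: violates R2,R7

{F3}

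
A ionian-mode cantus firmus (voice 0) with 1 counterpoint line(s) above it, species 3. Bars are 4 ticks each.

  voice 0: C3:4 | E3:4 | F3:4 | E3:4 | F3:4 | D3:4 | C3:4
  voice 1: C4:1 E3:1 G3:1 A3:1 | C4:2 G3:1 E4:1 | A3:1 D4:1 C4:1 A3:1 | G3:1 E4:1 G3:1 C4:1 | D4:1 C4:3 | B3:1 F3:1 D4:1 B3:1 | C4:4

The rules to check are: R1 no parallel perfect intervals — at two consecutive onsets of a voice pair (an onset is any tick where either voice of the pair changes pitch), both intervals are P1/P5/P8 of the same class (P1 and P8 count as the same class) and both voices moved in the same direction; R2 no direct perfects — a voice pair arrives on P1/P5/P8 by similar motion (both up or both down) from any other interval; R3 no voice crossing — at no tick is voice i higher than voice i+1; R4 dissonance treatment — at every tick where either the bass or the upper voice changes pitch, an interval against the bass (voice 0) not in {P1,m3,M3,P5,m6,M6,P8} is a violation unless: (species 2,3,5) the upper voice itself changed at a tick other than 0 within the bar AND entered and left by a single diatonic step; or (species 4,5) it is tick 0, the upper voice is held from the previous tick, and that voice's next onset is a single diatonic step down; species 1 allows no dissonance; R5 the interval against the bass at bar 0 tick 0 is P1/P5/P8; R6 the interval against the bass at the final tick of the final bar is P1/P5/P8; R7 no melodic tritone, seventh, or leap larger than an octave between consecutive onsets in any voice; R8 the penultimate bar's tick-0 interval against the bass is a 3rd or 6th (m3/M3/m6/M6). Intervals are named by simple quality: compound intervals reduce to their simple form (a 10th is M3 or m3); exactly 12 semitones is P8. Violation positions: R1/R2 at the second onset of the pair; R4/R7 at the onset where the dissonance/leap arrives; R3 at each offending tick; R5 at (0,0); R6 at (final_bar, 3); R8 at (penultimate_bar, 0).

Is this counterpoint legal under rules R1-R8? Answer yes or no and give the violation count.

bar 0: v0=C3 v1=C4 (P8)
bar 1: v0=E3 v1=C4 (m6)
bar 2: v0=F3 v1=A3 (M3)
bar 3: v0=E3 v1=G3 (m3)
bar 4: v0=F3 v1=D4 (M6)
bar 5: v0=D3 v1=B3 (M6)
bar 6: v0=C3 v1=C4 (P8)
  R7 @ bar5.1: B3->F3 leap 6st

No (1 violations)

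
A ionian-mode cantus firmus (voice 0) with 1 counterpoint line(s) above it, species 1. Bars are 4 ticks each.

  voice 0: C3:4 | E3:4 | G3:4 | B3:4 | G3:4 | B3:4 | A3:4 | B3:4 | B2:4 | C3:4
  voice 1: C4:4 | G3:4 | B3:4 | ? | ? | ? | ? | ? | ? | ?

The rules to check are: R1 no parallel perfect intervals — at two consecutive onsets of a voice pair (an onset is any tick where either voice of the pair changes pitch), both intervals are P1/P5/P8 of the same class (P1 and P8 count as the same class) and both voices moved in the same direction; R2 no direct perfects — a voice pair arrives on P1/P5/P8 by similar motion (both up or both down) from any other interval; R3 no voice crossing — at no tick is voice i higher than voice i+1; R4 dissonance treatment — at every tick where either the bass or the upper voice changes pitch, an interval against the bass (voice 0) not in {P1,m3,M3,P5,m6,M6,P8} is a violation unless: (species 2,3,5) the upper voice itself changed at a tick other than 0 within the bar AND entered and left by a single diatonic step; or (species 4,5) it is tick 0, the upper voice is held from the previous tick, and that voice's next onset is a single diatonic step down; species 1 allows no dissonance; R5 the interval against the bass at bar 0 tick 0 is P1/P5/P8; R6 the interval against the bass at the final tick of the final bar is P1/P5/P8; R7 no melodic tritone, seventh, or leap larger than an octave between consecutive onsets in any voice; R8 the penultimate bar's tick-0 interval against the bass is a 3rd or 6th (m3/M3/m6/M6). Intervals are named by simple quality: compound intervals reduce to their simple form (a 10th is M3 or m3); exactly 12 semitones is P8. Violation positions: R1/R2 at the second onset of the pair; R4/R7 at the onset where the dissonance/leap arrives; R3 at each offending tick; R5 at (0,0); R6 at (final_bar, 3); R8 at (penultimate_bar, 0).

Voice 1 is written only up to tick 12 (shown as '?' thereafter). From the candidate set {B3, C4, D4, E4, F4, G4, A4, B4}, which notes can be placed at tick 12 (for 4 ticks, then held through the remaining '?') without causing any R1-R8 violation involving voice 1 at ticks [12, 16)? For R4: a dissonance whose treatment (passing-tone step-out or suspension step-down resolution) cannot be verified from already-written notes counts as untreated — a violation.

{B3, D4, G4}

B3: legal
C4: violates R4
D4: legal
E4: violates R4
F4: violates R4,R7
G4: legal
A4: violates R4,R7
B4: violates R2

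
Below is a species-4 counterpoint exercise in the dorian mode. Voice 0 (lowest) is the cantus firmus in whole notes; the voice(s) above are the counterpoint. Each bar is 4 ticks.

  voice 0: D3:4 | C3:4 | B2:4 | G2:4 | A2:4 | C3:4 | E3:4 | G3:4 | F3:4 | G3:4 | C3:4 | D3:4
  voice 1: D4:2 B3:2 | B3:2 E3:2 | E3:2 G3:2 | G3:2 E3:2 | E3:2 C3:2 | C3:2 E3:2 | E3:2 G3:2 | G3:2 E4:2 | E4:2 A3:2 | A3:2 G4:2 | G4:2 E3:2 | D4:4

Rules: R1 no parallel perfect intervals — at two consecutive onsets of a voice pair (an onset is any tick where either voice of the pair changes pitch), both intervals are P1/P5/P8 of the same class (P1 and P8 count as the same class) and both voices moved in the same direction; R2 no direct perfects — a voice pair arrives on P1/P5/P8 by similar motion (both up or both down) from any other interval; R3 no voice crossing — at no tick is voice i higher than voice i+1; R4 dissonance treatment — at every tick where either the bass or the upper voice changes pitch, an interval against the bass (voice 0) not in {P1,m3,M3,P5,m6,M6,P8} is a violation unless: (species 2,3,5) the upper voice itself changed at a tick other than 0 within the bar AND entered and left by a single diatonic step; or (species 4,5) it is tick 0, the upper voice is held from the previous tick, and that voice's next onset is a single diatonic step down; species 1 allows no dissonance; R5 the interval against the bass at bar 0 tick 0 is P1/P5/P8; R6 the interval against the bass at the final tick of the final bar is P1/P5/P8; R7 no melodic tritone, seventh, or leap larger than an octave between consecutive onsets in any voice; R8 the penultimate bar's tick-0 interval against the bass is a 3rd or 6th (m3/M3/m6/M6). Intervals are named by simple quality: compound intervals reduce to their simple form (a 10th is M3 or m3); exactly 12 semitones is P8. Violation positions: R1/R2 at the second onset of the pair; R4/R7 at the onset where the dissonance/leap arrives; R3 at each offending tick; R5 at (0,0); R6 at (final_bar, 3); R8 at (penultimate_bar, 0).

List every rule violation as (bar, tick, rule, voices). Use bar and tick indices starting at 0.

bar 0: v0=D3 v1=D4 downbeat P8
bar 1: v0=C3 v1=B3 downbeat M7
bar 2: v0=B2 v1=E3 downbeat P4
bar 3: v0=G2 v1=G3 downbeat P8
bar 4: v0=A2 v1=E3 downbeat P5
bar 5: v0=C3 v1=C3 downbeat P1
bar 6: v0=E3 v1=E3 downbeat P1
bar 7: v0=G3 v1=G3 downbeat P1
bar 8: v0=F3 v1=E4 downbeat M7
bar 9: v0=G3 v1=A3 downbeat M2
bar 10: v0=C3 v1=G4 downbeat P5
bar 11: v0=D3 v1=D4 downbeat P8
  -> R4 @ bar 1 tick 0 v(0, 1): C3/B3 M7 untreated
  -> R4 @ bar 2 tick 0 v(0, 1): B2/E3 P4 untreated
  -> R4 @ bar 8 tick 0 v(0, 1): F3/E4 M7 untreated
  -> R4 @ bar 9 tick 0 v(0, 1): G3/A3 M2 untreated
  -> R7 @ bar 9 tick 2 v(1,): A3->G4 leap 10st
  -> R8 @ bar 10 tick 0 v(0, 1): penult P5 not 3rd/6th
  -> R7 @ bar 10 tick 2 v(1,): G4->E3 leap 15st
  -> R2 @ bar 11 tick 0 v(0, 1): C3/E3 M3 -> D3/D4 P8 similar
  -> R7 @ bar 11 tick 0 v(1,): E3->D4 leap 10st

(1, 0, R4, (0, 1))
(2, 0, R4, (0, 1))
(8, 0, R4, (0, 1))
(9, 0, R4, (0, 1))
(9, 2, R7, (1,))
(10, 0, R8, (0, 1))
(10, 2, R7, (1,))
(11, 0, R2, (0, 1))
(11, 0, R7, (1,))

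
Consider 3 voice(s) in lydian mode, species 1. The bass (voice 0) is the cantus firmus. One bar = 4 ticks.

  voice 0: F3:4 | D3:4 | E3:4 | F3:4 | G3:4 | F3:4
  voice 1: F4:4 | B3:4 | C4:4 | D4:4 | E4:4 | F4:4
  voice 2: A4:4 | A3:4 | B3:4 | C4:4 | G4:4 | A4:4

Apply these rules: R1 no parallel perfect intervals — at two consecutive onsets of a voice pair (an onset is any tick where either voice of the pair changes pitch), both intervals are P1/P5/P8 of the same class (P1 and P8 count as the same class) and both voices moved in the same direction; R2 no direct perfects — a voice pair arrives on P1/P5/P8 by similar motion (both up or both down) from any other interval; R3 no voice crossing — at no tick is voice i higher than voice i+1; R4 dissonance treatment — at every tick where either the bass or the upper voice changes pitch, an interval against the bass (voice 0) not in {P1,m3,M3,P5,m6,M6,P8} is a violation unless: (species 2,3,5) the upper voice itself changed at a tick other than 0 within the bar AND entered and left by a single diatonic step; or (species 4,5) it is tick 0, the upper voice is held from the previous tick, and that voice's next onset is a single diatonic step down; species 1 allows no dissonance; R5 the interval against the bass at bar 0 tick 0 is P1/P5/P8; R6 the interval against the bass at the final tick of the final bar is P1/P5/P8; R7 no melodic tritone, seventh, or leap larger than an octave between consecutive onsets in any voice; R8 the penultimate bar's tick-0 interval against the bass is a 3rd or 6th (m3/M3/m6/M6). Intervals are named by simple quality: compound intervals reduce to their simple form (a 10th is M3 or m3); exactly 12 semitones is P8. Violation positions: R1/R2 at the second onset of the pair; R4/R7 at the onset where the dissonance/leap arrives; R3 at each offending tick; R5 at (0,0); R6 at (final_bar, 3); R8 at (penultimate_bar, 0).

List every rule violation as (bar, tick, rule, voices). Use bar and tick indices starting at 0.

bar 0: v0=F3 v1=F4 v2=A4 downbeat M3
bar 1: v0=D3 v1=B3 v2=A3 downbeat P5
bar 2: v0=E3 v1=C4 v2=B3 downbeat P5
bar 3: v0=F3 v1=D4 v2=C4 downbeat P5
bar 4: v0=G3 v1=E4 v2=G4 downbeat P8
bar 5: v0=F3 v1=F4 v2=A4 downbeat M3
  -> R5 @ bar 0 tick 0 v(0, 2): opens on M3
  -> R2 @ bar 1 tick 0 v(0, 2): F3/A4 M3 -> D3/A3 P5 similar
  -> R3 @ bar 1 tick 0 v(1, 2): B3 above A3
  -> R7 @ bar 1 tick 0 v(1,): F4->B3 leap 6st
  -> R3 @ bar 1 tick 1 v(1, 2): B3 above A3
  -> R3 @ bar 1 tick 2 v(1, 2): B3 above A3
  -> R3 @ bar 1 tick 3 v(1, 2): B3 above A3
  -> R1 @ bar 2 tick 0 v(0, 2): D3/A3 P5 -> E3/B3 P5 similar
  -> R3 @ bar 2 tick 0 v(1, 2): C4 above B3
  -> R3 @ bar 2 tick 1 v(1, 2): C4 above B3
  -> R3 @ bar 2 tick 2 v(1, 2): C4 above B3
  -> R3 @ bar 2 tick 3 v(1, 2): C4 above B3
  -> R1 @ bar 3 tick 0 v(0, 2): E3/B3 P5 -> F3/C4 P5 similar
  -> R3 @ bar 3 tick 0 v(1, 2): D4 above C4
  -> R3 @ bar 3 tick 1 v(1, 2): D4 above C4
  -> R3 @ bar 3 tick 2 v(1, 2): D4 above C4
  -> R3 @ bar 3 tick 3 v(1, 2): D4 above C4
  -> R2 @ bar 4 tick 0 v(0, 2): F3/C4 P5 -> G3/G4 P8 similar
  -> R8 @ bar 4 tick 0 v(0, 2): penult P8 not 3rd/6th
  -> R6 @ bar 5 tick 3 v(0, 2): closes on M3

(0, 0, R5, (0, 2))
(1, 0, R2, (0, 2))
(1, 0, R3, (1, 2))
(1, 0, R7, (1,))
(1, 1, R3, (1, 2))
(1, 2, R3, (1, 2))
(1, 3, R3, (1, 2))
(2, 0, R1, (0, 2))
(2, 0, R3, (1, 2))
(2, 1, R3, (1, 2))
(2, 2, R3, (1, 2))
(2, 3, R3, (1, 2))
(3, 0, R1, (0, 2))
(3, 0, R3, (1, 2))
(3, 1, R3, (1, 2))
(3, 2, R3, (1, 2))
(3, 3, R3, (1, 2))
(4, 0, R2, (0, 2))
(4, 0, R8, (0, 2))
(5, 3, R6, (0, 2))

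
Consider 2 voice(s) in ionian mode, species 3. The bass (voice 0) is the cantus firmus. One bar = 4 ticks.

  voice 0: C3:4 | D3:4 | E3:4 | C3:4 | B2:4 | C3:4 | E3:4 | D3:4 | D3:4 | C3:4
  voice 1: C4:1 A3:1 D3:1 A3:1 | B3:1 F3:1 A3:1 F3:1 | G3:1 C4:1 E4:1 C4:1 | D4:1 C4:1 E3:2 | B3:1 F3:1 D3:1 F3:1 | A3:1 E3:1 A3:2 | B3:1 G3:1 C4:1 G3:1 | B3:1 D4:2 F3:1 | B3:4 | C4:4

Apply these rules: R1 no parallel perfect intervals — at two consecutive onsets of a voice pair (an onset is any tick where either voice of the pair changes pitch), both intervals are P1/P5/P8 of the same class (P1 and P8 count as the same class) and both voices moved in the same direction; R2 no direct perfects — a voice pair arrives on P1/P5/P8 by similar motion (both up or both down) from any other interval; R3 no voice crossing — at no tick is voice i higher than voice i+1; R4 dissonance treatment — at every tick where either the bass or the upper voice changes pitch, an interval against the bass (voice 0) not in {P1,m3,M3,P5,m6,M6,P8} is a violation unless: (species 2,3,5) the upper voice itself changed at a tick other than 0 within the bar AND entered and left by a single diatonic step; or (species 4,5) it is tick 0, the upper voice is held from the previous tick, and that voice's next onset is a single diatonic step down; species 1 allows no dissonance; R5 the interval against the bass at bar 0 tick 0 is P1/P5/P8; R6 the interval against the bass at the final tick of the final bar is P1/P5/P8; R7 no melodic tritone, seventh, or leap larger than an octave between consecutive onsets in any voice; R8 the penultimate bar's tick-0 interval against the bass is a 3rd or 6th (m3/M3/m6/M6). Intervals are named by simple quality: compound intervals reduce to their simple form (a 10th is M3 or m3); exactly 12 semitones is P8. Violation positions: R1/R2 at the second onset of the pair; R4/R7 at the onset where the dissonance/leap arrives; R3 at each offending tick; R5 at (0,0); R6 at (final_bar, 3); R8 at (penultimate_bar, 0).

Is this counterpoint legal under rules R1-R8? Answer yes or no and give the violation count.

No (8 violations)

bar 0: v0=C3 v1=C4 (P8)
bar 1: v0=D3 v1=B3 (M6)
bar 2: v0=E3 v1=G3 (m3)
bar 3: v0=C3 v1=D4 (M2)
bar 4: v0=B2 v1=B3 (P8)
bar 5: v0=C3 v1=A3 (M6)
bar 6: v0=E3 v1=B3 (P5)
bar 7: v0=D3 v1=B3 (M6)
bar 8: v0=D3 v1=B3 (M6)
bar 9: v0=C3 v1=C4 (P8)
  R4 @ bar0.2: C3/D3 M2 untreated
  R7 @ bar1.1: B3->F3 leap 6st
  R4 @ bar3.0: C3/D4 M2 untreated
  R4 @ bar4.1: B2/F3 TT untreated
  R7 @ bar4.1: B3->F3 leap 6st
  R4 @ bar4.3: B2/F3 TT untreated
  R2 @ bar6.0: C3/A3 M6 -> E3/B3 P5 similar
  R7 @ bar8.0: F3->B3 leap 6st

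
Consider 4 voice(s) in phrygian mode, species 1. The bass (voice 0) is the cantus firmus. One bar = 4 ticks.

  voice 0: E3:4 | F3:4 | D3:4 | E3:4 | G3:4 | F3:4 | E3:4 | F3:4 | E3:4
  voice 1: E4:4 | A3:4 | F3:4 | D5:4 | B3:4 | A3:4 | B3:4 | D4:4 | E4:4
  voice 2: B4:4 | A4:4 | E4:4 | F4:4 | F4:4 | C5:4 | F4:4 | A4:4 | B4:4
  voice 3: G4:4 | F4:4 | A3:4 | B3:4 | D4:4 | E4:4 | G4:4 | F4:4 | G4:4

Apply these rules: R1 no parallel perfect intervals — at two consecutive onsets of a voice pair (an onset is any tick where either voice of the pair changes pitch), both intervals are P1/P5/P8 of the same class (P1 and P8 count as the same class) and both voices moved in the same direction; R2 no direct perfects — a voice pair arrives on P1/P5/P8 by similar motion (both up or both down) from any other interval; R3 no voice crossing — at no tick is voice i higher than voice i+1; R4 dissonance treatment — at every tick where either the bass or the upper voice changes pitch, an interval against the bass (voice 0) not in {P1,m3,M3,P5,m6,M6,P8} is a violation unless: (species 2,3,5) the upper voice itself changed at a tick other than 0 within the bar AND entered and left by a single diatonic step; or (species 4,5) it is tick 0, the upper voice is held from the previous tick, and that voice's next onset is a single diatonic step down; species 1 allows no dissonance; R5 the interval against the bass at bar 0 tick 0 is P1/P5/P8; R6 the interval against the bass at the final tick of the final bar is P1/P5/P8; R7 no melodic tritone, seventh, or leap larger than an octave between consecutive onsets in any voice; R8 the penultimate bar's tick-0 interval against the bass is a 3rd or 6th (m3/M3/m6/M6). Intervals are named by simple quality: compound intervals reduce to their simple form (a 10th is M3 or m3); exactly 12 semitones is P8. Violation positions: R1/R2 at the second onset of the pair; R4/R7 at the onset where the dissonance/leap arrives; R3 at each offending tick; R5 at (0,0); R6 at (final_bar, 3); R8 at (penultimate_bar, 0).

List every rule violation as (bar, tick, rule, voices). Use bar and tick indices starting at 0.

(0, 0, R3, (2, 3))
(0, 0, R5, (0, 3))
(0, 1, R3, (2, 3))
(0, 2, R3, (2, 3))
(0, 3, R3, (2, 3))
(1, 0, R2, (1, 2))
(1, 0, R3, (2, 3))
(1, 1, R3, (2, 3))
(1, 2, R3, (2, 3))
(1, 3, R3, (2, 3))
(2, 0, R2, (0, 3))
(2, 0, R2, (2, 3))
(2, 0, R3, (2, 3))
(2, 0, R4, (0, 2))
(2, 1, R3, (2, 3))
(2, 2, R3, (2, 3))
(2, 3, R3, (2, 3))
(3, 0, R1, (0, 3))
(3, 0, R3, (1, 2))
(3, 0, R3, (2, 3))
(3, 0, R4, (0, 1))
(3, 0, R4, (0, 2))
(3, 0, R7, (1,))
(3, 1, R3, (1, 2))
(3, 1, R3, (2, 3))
(3, 2, R3, (1, 2))
(3, 2, R3, (2, 3))
(3, 3, R3, (1, 2))
(3, 3, R3, (2, 3))
(4, 0, R1, (0, 3))
(4, 0, R3, (2, 3))
(4, 0, R4, (0, 2))
(4, 0, R7, (1,))
(4, 1, R3, (2, 3))
(4, 2, R3, (2, 3))
(4, 3, R3, (2, 3))
(5, 0, R3, (2, 3))
(5, 0, R4, (0, 3))
(5, 1, R3, (2, 3))
(5, 2, R3, (2, 3))
(5, 3, R3, (2, 3))
(6, 0, R4, (0, 2))
(7, 0, R2, (1, 2))
(7, 0, R3, (2, 3))
(7, 0, R8, (0, 3))
(7, 1, R3, (2, 3))
(7, 2, R3, (2, 3))
(7, 3, R3, (2, 3))
(8, 0, R1, (1, 2))
(8, 0, R3, (2, 3))
(8, 1, R3, (2, 3))
(8, 2, R3, (2, 3))
(8, 3, R3, (2, 3))
(8, 3, R6, (0, 3))

bar 0: v0=E3 v1=E4 v2=B4 v3=G4 downbeat m3
bar 1: v0=F3 v1=A3 v2=A4 v3=F4 downbeat P8
bar 2: v0=D3 v1=F3 v2=E4 v3=A3 downbeat P5
bar 3: v0=E3 v1=D5 v2=F4 v3=B3 downbeat P5
bar 4: v0=G3 v1=B3 v2=F4 v3=D4 downbeat P5
bar 5: v0=F3 v1=A3 v2=C5 v3=E4 downbeat M7
bar 6: v0=E3 v1=B3 v2=F4 v3=G4 downbeat m3
bar 7: v0=F3 v1=D4 v2=A4 v3=F4 downbeat P8
bar 8: v0=E3 v1=E4 v2=B4 v3=G4 downbeat m3
  -> R3 @ bar 0 tick 0 v(2, 3): B4 above G4
  -> R5 @ bar 0 tick 0 v(0, 3): opens on m3
  -> R3 @ bar 0 tick 1 v(2, 3): B4 above G4
  -> R3 @ bar 0 tick 2 v(2, 3): B4 above G4
  -> R3 @ bar 0 tick 3 v(2, 3): B4 above G4
  -> R2 @ bar 1 tick 0 v(1, 2): E4/B4 P5 -> A3/A4 P8 similar
  -> R3 @ bar 1 tick 0 v(2, 3): A4 above F4
  -> R3 @ bar 1 tick 1 v(2, 3): A4 above F4
  -> R3 @ bar 1 tick 2 v(2, 3): A4 above F4
  -> R3 @ bar 1 tick 3 v(2, 3): A4 above F4
  -> R2 @ bar 2 tick 0 v(0, 3): F3/F4 P8 -> D3/A3 P5 similar
  -> R2 @ bar 2 tick 0 v(2, 3): A4/F4 M3 -> E4/A3 P5 similar
  -> R3 @ bar 2 tick 0 v(2, 3): E4 above A3
  -> R4 @ bar 2 tick 0 v(0, 2): D3/E4 M2 untreated
  -> R3 @ bar 2 tick 1 v(2, 3): E4 above A3
  -> R3 @ bar 2 tick 2 v(2, 3): E4 above A3
  -> R3 @ bar 2 tick 3 v(2, 3): E4 above A3
  -> R1 @ bar 3 tick 0 v(0, 3): D3/A3 P5 -> E3/B3 P5 similar
  -> R3 @ bar 3 tick 0 v(1, 2): D5 above F4
  -> R3 @ bar 3 tick 0 v(2, 3): F4 above B3
  -> R4 @ bar 3 tick 0 v(0, 1): E3/D5 m7 untreated
  -> R4 @ bar 3 tick 0 v(0, 2): E3/F4 m2 untreated
  -> R7 @ bar 3 tick 0 v(1,): F3->D5 leap 21st
  -> R3 @ bar 3 tick 1 v(1, 2): D5 above F4
  -> R3 @ bar 3 tick 1 v(2, 3): F4 above B3
  -> R3 @ bar 3 tick 2 v(1, 2): D5 above F4
  -> R3 @ bar 3 tick 2 v(2, 3): F4 above B3
  -> R3 @ bar 3 tick 3 v(1, 2): D5 above F4
  -> R3 @ bar 3 tick 3 v(2, 3): F4 above B3
  -> R1 @ bar 4 tick 0 v(0, 3): E3/B3 P5 -> G3/D4 P5 similar
  -> R3 @ bar 4 tick 0 v(2, 3): F4 above D4
  -> R4 @ bar 4 tick 0 v(0, 2): G3/F4 m7 untreated
  -> R7 @ bar 4 tick 0 v(1,): D5->B3 leap 15st
  -> R3 @ bar 4 tick 1 v(2, 3): F4 above D4
  -> R3 @ bar 4 tick 2 v(2, 3): F4 above D4
  -> R3 @ bar 4 tick 3 v(2, 3): F4 above D4
  -> R3 @ bar 5 tick 0 v(2, 3): C5 above E4
  -> R4 @ bar 5 tick 0 v(0, 3): F3/E4 M7 untreated
  -> R3 @ bar 5 tick 1 v(2, 3): C5 above E4
  -> R3 @ bar 5 tick 2 v(2, 3): C5 above E4
  -> R3 @ bar 5 tick 3 v(2, 3): C5 above E4
  -> R4 @ bar 6 tick 0 v(0, 2): E3/F4 m2 untreated
  -> R2 @ bar 7 tick 0 v(1, 2): B3/F4 TT -> D4/A4 P5 similar
  -> R3 @ bar 7 tick 0 v(2, 3): A4 above F4
  -> R8 @ bar 7 tick 0 v(0, 3): penult P8 not 3rd/6th
  -> R3 @ bar 7 tick 1 v(2, 3): A4 above F4
  -> R3 @ bar 7 tick 2 v(2, 3): A4 above F4
  -> R3 @ bar 7 tick 3 v(2, 3): A4 above F4
  -> R1 @ bar 8 tick 0 v(1, 2): D4/A4 P5 -> E4/B4 P5 similar
  -> R3 @ bar 8 tick 0 v(2, 3): B4 above G4
  -> R3 @ bar 8 tick 1 v(2, 3): B4 above G4
  -> R3 @ bar 8 tick 2 v(2, 3): B4 above G4
  -> R3 @ bar 8 tick 3 v(2, 3): B4 above G4
  -> R6 @ bar 8 tick 3 v(0, 3): closes on m3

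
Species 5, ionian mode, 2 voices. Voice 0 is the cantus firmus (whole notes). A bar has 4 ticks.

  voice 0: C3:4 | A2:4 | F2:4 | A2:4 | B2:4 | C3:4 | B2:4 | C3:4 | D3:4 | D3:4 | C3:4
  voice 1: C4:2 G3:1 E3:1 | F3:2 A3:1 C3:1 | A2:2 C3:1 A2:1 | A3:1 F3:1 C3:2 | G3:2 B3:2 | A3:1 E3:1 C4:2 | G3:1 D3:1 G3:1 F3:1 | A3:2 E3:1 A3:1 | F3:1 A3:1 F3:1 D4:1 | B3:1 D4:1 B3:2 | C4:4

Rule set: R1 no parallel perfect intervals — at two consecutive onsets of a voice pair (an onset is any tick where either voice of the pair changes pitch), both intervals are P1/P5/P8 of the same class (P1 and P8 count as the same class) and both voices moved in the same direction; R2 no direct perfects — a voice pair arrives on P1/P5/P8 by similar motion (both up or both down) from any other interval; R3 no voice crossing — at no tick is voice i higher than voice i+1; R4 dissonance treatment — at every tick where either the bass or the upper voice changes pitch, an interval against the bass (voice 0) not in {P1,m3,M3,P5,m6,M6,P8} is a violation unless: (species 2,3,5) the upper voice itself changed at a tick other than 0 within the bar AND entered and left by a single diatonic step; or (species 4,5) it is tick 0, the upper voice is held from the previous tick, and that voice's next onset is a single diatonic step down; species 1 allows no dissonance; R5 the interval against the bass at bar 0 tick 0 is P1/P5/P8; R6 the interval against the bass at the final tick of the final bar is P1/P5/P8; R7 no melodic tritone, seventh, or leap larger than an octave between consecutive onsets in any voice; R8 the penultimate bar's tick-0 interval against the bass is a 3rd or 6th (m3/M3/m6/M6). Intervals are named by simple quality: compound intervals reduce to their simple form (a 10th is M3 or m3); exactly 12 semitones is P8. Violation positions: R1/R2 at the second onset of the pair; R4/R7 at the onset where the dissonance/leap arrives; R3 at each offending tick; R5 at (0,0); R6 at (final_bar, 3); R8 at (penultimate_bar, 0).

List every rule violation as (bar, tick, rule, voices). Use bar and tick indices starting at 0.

(3, 0, R2, (0, 1))
(6, 3, R4, (0, 1))

bar 0: v0=C3 v1=C4 downbeat P8
bar 1: v0=A2 v1=F3 downbeat m6
bar 2: v0=F2 v1=A2 downbeat M3
bar 3: v0=A2 v1=A3 downbeat P8
bar 4: v0=B2 v1=G3 downbeat m6
bar 5: v0=C3 v1=A3 downbeat M6
bar 6: v0=B2 v1=G3 downbeat m6
bar 7: v0=C3 v1=A3 downbeat M6
bar 8: v0=D3 v1=F3 downbeat m3
bar 9: v0=D3 v1=B3 downbeat M6
bar 10: v0=C3 v1=C4 downbeat P8
  -> R2 @ bar 3 tick 0 v(0, 1): F2/A2 M3 -> A2/A3 P8 similar
  -> R4 @ bar 6 tick 3 v(0, 1): B2/F3 TT untreated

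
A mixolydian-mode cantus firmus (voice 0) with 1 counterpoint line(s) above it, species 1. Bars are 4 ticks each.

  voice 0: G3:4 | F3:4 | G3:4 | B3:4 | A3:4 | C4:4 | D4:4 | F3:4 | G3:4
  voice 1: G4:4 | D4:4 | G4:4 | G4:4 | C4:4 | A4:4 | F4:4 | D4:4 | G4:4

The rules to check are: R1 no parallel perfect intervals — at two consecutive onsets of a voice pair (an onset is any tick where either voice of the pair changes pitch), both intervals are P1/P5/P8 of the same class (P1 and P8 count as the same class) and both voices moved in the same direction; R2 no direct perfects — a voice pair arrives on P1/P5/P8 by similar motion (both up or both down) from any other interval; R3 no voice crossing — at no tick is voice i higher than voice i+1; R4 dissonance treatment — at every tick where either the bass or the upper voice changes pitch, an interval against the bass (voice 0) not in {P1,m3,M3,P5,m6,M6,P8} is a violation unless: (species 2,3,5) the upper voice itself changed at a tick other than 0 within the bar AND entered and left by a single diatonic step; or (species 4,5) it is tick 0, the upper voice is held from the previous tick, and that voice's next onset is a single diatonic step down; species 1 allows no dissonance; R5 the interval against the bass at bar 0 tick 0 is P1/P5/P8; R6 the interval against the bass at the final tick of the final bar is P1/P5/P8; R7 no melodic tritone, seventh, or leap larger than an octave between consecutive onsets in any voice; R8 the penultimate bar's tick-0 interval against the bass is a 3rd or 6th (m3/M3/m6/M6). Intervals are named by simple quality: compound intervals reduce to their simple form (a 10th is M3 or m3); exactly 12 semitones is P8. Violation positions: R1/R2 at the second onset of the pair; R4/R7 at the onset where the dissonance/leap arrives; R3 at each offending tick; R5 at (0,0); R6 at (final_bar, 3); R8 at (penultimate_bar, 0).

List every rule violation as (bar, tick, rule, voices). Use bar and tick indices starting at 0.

(2, 0, R2, (0, 1))
(8, 0, R2, (0, 1))

bar 0: v0=G3 v1=G4 downbeat P8
bar 1: v0=F3 v1=D4 downbeat M6
bar 2: v0=G3 v1=G4 downbeat P8
bar 3: v0=B3 v1=G4 downbeat m6
bar 4: v0=A3 v1=C4 downbeat m3
bar 5: v0=C4 v1=A4 downbeat M6
bar 6: v0=D4 v1=F4 downbeat m3
bar 7: v0=F3 v1=D4 downbeat M6
bar 8: v0=G3 v1=G4 downbeat P8
  -> R2 @ bar 2 tick 0 v(0, 1): F3/D4 M6 -> G3/G4 P8 similar
  -> R2 @ bar 8 tick 0 v(0, 1): F3/D4 M6 -> G3/G4 P8 similar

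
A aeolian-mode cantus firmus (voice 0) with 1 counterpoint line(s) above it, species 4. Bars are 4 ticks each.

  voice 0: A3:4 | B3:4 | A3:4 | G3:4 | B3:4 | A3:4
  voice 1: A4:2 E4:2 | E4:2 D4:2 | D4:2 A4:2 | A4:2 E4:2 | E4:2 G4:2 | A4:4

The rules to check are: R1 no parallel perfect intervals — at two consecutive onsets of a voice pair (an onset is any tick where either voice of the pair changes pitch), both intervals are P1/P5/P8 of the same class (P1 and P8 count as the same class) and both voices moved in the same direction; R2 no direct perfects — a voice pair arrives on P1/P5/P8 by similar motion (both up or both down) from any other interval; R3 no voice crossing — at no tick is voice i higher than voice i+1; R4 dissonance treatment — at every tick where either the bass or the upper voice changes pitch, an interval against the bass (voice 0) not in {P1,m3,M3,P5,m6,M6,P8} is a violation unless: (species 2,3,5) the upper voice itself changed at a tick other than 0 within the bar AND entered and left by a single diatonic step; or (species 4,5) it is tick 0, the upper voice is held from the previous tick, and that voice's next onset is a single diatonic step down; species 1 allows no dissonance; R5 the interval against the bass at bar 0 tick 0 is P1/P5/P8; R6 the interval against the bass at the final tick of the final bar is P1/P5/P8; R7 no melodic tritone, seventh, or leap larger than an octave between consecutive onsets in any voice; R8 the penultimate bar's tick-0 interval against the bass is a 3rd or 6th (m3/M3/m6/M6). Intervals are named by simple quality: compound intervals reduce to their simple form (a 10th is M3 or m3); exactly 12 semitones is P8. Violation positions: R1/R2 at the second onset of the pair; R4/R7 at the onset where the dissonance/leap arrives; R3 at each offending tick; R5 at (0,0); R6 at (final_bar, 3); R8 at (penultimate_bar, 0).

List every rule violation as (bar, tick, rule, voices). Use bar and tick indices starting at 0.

bar 0: v0=A3 v1=A4 downbeat P8
bar 1: v0=B3 v1=E4 downbeat P4
bar 2: v0=A3 v1=D4 downbeat P4
bar 3: v0=G3 v1=A4 downbeat M2
bar 4: v0=B3 v1=E4 downbeat P4
bar 5: v0=A3 v1=A4 downbeat P8
  -> R4 @ bar 2 tick 0 v(0, 1): A3/D4 P4 untreated
  -> R4 @ bar 3 tick 0 v(0, 1): G3/A4 M2 untreated
  -> R4 @ bar 4 tick 0 v(0, 1): B3/E4 P4 untreated
  -> R8 @ bar 4 tick 0 v(0, 1): penult P4 not 3rd/6th

(2, 0, R4, (0, 1))
(3, 0, R4, (0, 1))
(4, 0, R4, (0, 1))
(4, 0, R8, (0, 1))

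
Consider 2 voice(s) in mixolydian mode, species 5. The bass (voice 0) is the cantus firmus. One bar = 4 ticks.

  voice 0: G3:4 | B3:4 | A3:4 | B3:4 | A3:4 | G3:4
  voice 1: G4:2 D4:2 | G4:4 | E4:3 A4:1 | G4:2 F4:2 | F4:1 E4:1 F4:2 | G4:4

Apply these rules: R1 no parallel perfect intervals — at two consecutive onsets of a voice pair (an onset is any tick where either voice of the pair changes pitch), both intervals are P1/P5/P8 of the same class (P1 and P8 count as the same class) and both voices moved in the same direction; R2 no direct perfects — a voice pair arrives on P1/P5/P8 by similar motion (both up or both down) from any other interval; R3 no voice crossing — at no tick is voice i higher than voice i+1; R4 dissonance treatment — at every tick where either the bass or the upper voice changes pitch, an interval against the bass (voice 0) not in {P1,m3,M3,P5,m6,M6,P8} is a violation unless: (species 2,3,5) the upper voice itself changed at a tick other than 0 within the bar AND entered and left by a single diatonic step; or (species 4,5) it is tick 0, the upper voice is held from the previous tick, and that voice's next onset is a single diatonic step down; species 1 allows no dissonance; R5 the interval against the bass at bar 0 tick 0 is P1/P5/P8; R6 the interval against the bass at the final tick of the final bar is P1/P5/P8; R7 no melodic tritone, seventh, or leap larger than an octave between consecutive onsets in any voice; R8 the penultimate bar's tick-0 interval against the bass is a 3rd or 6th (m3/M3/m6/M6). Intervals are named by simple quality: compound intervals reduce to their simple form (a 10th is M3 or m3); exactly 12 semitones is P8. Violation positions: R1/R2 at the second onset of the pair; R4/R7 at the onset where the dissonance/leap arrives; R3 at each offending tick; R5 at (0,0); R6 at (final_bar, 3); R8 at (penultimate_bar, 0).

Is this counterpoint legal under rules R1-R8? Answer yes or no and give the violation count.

bar 0: v0=G3 v1=G4 (P8)
bar 1: v0=B3 v1=G4 (m6)
bar 2: v0=A3 v1=E4 (P5)
bar 3: v0=B3 v1=G4 (m6)
bar 4: v0=A3 v1=F4 (m6)
bar 5: v0=G3 v1=G4 (P8)
  R2 @ bar2.0: B3/G4 m6 -> A3/E4 P5 similar

No (1 violations)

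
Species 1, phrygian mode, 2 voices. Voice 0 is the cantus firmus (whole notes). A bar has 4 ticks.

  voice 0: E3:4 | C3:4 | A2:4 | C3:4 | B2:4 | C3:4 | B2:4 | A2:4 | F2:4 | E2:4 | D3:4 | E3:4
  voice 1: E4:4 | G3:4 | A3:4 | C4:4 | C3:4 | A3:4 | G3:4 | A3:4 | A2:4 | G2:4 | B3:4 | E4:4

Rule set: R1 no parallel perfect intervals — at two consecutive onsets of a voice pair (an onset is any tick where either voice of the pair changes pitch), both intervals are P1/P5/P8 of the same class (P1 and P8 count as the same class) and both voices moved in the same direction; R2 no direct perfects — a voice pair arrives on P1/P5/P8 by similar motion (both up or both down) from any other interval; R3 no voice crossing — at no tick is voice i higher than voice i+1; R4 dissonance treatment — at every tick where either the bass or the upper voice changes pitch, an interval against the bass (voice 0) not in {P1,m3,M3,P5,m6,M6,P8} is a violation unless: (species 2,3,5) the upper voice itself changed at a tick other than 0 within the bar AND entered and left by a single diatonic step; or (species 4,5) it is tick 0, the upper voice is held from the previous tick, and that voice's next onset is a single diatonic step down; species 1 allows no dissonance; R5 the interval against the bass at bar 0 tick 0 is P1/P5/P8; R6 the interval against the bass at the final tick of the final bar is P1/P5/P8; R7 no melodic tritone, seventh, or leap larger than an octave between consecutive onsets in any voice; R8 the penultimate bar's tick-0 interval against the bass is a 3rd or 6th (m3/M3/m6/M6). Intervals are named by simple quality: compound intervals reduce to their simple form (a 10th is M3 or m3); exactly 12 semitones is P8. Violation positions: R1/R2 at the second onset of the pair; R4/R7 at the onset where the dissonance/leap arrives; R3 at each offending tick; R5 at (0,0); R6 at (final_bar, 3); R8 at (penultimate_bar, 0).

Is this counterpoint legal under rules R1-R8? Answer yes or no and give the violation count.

bar 0: v0=E3 v1=E4 (P8)
bar 1: v0=C3 v1=G3 (P5)
bar 2: v0=A2 v1=A3 (P8)
bar 3: v0=C3 v1=C4 (P8)
bar 4: v0=B2 v1=C3 (m2)
bar 5: v0=C3 v1=A3 (M6)
bar 6: v0=B2 v1=G3 (m6)
bar 7: v0=A2 v1=A3 (P8)
bar 8: v0=F2 v1=A2 (M3)
bar 9: v0=E2 v1=G2 (m3)
bar 10: v0=D3 v1=B3 (M6)
bar 11: v0=E3 v1=E4 (P8)
  R2 @ bar1.0: E3/E4 P8 -> C3/G3 P5 similar
  R1 @ bar3.0: A2/A3 P8 -> C3/C4 P8 similar
  R4 @ bar4.0: B2/C3 m2 untreated
  R7 @ bar10.0: E2->D3 leap 10st
  R7 @ bar10.0: G2->B3 leap 16st
  R2 @ bar11.0: D3/B3 M6 -> E3/E4 P8 similar

No (6 violations)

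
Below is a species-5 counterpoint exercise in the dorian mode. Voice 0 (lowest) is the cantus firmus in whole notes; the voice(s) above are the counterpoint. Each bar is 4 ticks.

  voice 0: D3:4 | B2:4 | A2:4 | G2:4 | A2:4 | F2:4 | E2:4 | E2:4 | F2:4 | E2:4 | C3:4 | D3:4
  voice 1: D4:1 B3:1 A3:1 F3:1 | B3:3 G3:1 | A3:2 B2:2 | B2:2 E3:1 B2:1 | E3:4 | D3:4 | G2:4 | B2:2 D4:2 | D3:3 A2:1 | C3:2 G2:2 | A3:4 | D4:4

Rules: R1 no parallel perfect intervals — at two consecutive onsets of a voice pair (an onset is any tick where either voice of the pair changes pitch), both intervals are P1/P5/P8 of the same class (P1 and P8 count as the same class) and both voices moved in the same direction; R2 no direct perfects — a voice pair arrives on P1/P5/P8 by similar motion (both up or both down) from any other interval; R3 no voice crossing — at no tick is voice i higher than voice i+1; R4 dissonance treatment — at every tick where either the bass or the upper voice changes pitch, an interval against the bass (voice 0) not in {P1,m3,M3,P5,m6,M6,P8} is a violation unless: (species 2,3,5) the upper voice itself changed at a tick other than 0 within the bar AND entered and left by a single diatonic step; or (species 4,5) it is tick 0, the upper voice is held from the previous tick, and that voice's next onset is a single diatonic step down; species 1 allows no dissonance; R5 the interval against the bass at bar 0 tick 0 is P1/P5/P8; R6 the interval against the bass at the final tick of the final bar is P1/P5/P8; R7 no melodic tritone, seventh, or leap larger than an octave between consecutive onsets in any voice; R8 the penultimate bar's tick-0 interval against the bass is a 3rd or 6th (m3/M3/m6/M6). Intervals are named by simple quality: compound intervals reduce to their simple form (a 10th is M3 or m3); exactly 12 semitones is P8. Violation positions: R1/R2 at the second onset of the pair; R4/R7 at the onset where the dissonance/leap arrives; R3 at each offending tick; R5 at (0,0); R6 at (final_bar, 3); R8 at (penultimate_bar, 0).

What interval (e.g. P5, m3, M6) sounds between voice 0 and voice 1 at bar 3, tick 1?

voice 0=G2 voice 1=B2 -> M3

M3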